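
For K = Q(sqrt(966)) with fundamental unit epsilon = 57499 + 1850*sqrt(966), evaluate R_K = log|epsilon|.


epsilon = 57499 + 1850*sqrt(966)
= 114998.0000
R = ln(114998.0000)
= 11.6527

11.6527


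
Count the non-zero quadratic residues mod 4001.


For prime p, the number of non-zero quadratic residues is (p-1)/2.
= (4001-1)/2
= 2000

2000


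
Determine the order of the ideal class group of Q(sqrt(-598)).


K = Q(sqrt(-598)). d mod 4 = 2, so D = disc(K) = 4d = -2392
h(K) equals the number of primitive reduced positive-definite forms (a, b, c) = a*x^2 + b*x*y + c*y^2 with b^2 - 4ac = D,
where reduced means |b| <= a <= c, with b >= 0 whenever |b| = a or a = c, and primitive means gcd(a, b, c) = 1.
Reduced forces 3a^2 <= |D| = 2392, so 1 <= a <= 28; b must have the parity of D, and c = (b^2 - D)/(4a) must be an integer >= a.
Enumerate a = 1..28, b in [-a, a]:
  a=1: (1, 0, 598)  [1]
  a=2: (2, 0, 299)  [1]
  a=3..6: none
  a=7: (7, -4, 86), (7, 4, 86)  [2]
  a=8..12: none
  a=13: (13, 0, 46)  [1]
  a=14: (14, -4, 43), (14, 4, 43)  [2]
  a=15..22: none
  a=23: (23, 0, 26)  [1]
  a=24..28: none
Total reduced forms: 1 + 1 + 2 + 1 + 2 + 1 = 8
h = 8

8


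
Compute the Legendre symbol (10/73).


p = 73 is prime, so compute (10/73) with the reciprocity algorithm (Jacobi-symbol steps: pull out 2s via (2/n), flip via reciprocity, reduce):
  pull out 2: (2/73) = +1  (since 73 mod 8 = 1)
  reciprocity: (5/73) -> +(73/5)
  reduce: (3/5)
  reciprocity: (3/5) -> +(5/3)
  reduce: (2/3)
  pull out 2: (2/3) = -1  (since 3 mod 8 = 3)
  (1/3) = 1
Product of signs = -1
(10/73) = -1

-1


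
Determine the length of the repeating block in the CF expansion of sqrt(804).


Run the CF algorithm for sqrt(804).
a_0 = floor(sqrt(804)) = 28; set m_0=0, q_0=1.
Recurrence: m' = q*a - m,  q' = (d - m'^2)/q,  a' = floor((a_0 + m')/q').
  step 1: m=28, q=20, a=2
  step 2: m=12, q=33, a=1
  step 3: m=21, q=11, a=4
  step 4: m=23, q=25, a=2
  step 5: m=27, q=3, a=18
  step 6: m=27, q=25, a=2
  step 7: m=23, q=11, a=4
  step 8: m=21, q=33, a=1
  step 9: m=12, q=20, a=2
  step 10: m=28, q=1, a=56
a_10 = 2*a_0 = 56, so the period closes here.
sqrt(804) = [28; 2, 1, 4, 2, 18, 2, 4, 1, 2, 56]
Period length = 10

10


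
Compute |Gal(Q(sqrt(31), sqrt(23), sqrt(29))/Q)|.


The 3 square roots of distinct primes are multiplicatively independent over Q,
so [K:Q] = 2^3 and Gal(K/Q) is isomorphic to (Z/2Z)^3.
|Gal| = 2^3 = 8

8


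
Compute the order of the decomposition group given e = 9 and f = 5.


|D_P| = e * f
= 9 * 5
= 45

45


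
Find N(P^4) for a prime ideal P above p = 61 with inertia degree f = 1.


N(P^a) = p^(a*f)
= 61^(4*1)
= 61^4
= 13845841

13845841


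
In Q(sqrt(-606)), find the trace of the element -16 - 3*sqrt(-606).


Tr(a + b*sqrt(d)) = (a + b*sqrt(d)) + (a - b*sqrt(d)) = 2a
= 2 * (-16)
= -32

-32


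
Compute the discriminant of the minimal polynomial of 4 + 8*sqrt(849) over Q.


The element 4 + 8*sqrt(849) has minimal polynomial:
x^2 - 8*x - 54320
Discriminant = (-8)^2 - 4*(-54320)
= 64 + 217280
= 217344

217344


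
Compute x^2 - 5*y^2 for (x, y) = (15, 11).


x^2 - d*y^2
= 15^2 - 5*11^2
= 225 - 605
= -380

-380


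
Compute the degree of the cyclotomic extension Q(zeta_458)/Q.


The degree equals Euler's totient phi(458).
458 = 2 * 229
phi(458) = 228

228


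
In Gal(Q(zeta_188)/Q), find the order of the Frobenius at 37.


The Frobenius at p in Gal(Q(zeta_n)/Q) = (Z/nZ)* is the class of p, so its order is ord_188(37), the smallest k >= 1 with 37^k = 1 mod 188.
n = 188 = 2^2 * 47, phi(188) = 92; the order divides phi(n).
Divisors of 92: 1, 2, 4, 23, 46, 92
Repeated squaring mod 188: 37^1 = 37, 37^2 = 53, 37^4 = 177, 37^8 = 121, 37^16 = 165, 37^32 = 153, 37^64 = 97
Test divisors in increasing order:
  k=1: 37^1 = 37 mod 188
  k=2: 37^2 = 53 mod 188
  k=4: 37^4 = 177 mod 188
  k=23: 37^23 = 165 * 177 * 53 * 37 = 1 mod 188  <- first divisor giving 1
Order = 23

23


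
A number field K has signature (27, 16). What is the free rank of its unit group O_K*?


By Dirichlet's unit theorem:
rank = r1 + r2 - 1
= 27 + 16 - 1
= 42

42


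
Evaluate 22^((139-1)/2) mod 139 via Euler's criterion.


p = 139 is prime and the exponent is (p-1)/2 = 69, so by Euler's criterion 22^69 = (22/139) = +1 or -1 mod 139.
Compute by square-and-multiply:
  69 = 64 + 4 + 1 (binary 1000101)
  Repeated squaring mod 139: 22^1 = 22, 22^2 = 67, 22^4 = 41, 22^8 = 13, 22^16 = 30, 22^32 = 66, 22^64 = 47
  22^69 = 22^64 * 22^4 * 22^1 = 47 * 41 * 22 mod 139
    47 * 41 = 1927 = 120 mod 139
    120 * 22 = 2640 = 138 mod 139
  22^69 = 138 mod 139
Result 138 = p - 1 = -1 mod 139: 22 is a quadratic non-residue mod 139. As a residue in [0, p-1] the value is 138.
22^69 mod 139 = 138

138


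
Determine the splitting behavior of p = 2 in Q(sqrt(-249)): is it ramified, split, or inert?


K = Q(sqrt(-249)). Since d mod 4 = 3, disc(K) = -996.
Check p | disc: -996 mod 2 = 0.
p divides disc, so p ramifies: (p) = P^2 with e=2, f=1, g=1.
Therefore p is ramified.

ramified


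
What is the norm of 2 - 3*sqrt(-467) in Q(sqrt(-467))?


N(a + b*sqrt(d)) = a^2 - d*b^2
= (2)^2 - (-467)*(-3)^2
= 4 + 4203
= 4207

4207


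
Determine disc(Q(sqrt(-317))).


For K = Q(sqrt(d)) with d squarefree: disc(K) = d if d = 1 mod 4, and disc(K) = 4d if d = 2 or 3 mod 4.
Here d = -317, and d mod 4 = 3.
d = 3 mod 4, not 1 (O_K = Z[sqrt(d)]), so disc(K) = 4d = 4 * (-317) = -1268

-1268


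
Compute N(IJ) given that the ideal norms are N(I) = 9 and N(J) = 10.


N(IJ) = N(I) * N(J)
= 9 * 10
= 90

90


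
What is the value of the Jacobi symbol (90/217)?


Compute (90/217) via quadratic reciprocity:
  pull out 2: (2/217) = +1  (since 217 mod 8 = 1)
  reciprocity: (45/217) -> +(217/45)
  reduce: (37/45)
  reciprocity: (37/45) -> +(45/37)
  reduce: (8/37)
  pull out 2: (2/37) = -1  (since 37 mod 8 = 5)
  pull out 2: (2/37) = -1  (since 37 mod 8 = 5)
  pull out 2: (2/37) = -1  (since 37 mod 8 = 5)
  (1/37) = 1
Product of signs = -1

-1


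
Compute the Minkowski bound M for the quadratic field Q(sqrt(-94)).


d = -94, d mod 4 = 2, so disc(K) = 4d = -376; |disc(K)| = 376
Imaginary quadratic field, so n = 2, s = r2 = 1, r1 = 0
M = (n!/n^n) * (4/pi)^s * sqrt(|disc(K)|) = (2!/2^2) * (4/pi)^1 * sqrt(376)
= 0.5 * 1.273240 * 19.390719
= 12.3445

12.3445


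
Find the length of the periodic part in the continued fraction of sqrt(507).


Run the CF algorithm for sqrt(507).
a_0 = floor(sqrt(507)) = 22; set m_0=0, q_0=1.
Recurrence: m' = q*a - m,  q' = (d - m'^2)/q,  a' = floor((a_0 + m')/q').
  step 1: m=22, q=23, a=1
  step 2: m=1, q=22, a=1
  step 3: m=21, q=3, a=14
  step 4: m=21, q=22, a=1
  step 5: m=1, q=23, a=1
  step 6: m=22, q=1, a=44
a_6 = 2*a_0 = 44, so the period closes here.
sqrt(507) = [22; 1, 1, 14, 1, 1, 44]
Period length = 6

6


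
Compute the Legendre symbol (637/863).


p = 863 is prime, so compute (637/863) with the reciprocity algorithm (Jacobi-symbol steps: pull out 2s via (2/n), flip via reciprocity, reduce):
  reciprocity: (637/863) -> +(863/637)
  reduce: (226/637)
  pull out 2: (2/637) = -1  (since 637 mod 8 = 5)
  reciprocity: (113/637) -> +(637/113)
  reduce: (72/113)
  pull out 2: (2/113) = +1  (since 113 mod 8 = 1)
  pull out 2: (2/113) = +1  (since 113 mod 8 = 1)
  pull out 2: (2/113) = +1  (since 113 mod 8 = 1)
  reciprocity: (9/113) -> +(113/9)
  reduce: (5/9)
  reciprocity: (5/9) -> +(9/5)
  reduce: (4/5)
  pull out 2: (2/5) = -1  (since 5 mod 8 = 5)
  pull out 2: (2/5) = -1  (since 5 mod 8 = 5)
  (1/5) = 1
Product of signs = -1
(637/863) = -1

-1


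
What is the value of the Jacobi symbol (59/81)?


Compute (59/81) via quadratic reciprocity:
  reciprocity: (59/81) -> +(81/59)
  reduce: (22/59)
  pull out 2: (2/59) = -1  (since 59 mod 8 = 3)
  reciprocity: (11/59) -> -(59/11)
  reduce: (4/11)
  pull out 2: (2/11) = -1  (since 11 mod 8 = 3)
  pull out 2: (2/11) = -1  (since 11 mod 8 = 3)
  (1/11) = 1
Product of signs = 1

1


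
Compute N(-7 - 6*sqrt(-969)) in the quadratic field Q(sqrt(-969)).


N(a + b*sqrt(d)) = a^2 - d*b^2
= (-7)^2 - (-969)*(-6)^2
= 49 + 34884
= 34933

34933


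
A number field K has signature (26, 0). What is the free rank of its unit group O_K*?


By Dirichlet's unit theorem:
rank = r1 + r2 - 1
= 26 + 0 - 1
= 25

25


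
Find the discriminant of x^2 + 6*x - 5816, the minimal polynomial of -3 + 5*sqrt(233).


The element -3 + 5*sqrt(233) has minimal polynomial:
x^2 + 6*x - 5816
Discriminant = (6)^2 - 4*(-5816)
= 36 + 23264
= 23300

23300


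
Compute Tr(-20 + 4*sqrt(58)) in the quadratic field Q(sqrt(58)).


Tr(a + b*sqrt(d)) = (a + b*sqrt(d)) + (a - b*sqrt(d)) = 2a
= 2 * (-20)
= -40

-40


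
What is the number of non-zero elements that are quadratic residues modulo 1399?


For prime p, the number of non-zero quadratic residues is (p-1)/2.
= (1399-1)/2
= 699

699


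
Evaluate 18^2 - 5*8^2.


x^2 - d*y^2
= 18^2 - 5*8^2
= 324 - 320
= 4

4


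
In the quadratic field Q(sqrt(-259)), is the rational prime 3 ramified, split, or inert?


K = Q(sqrt(-259)). Since d mod 4 = 1, disc(K) = -259.
Check p | disc: -259 mod 3 = 2.
p does not divide disc. Compute Legendre symbol (d/p):
2^((3-1)/2) mod 3 = -1
(d/p) = -1, so p is inert: (p) stays prime with e=1, f=2, g=1.
Therefore p is inert.

inert


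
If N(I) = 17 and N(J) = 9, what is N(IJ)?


N(IJ) = N(I) * N(J)
= 17 * 9
= 153

153


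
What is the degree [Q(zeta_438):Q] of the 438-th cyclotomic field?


The degree equals Euler's totient phi(438).
438 = 2 * 3 * 73
phi(438) = 144

144


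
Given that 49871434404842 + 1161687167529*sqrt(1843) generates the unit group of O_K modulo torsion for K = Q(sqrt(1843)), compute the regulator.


epsilon = 49871434404842 + 1161687167529*sqrt(1843)
= 9.9743e+13
R = ln(9.9743e+13)
= 32.2336

32.2336


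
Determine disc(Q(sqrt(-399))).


For K = Q(sqrt(d)) with d squarefree: disc(K) = d if d = 1 mod 4, and disc(K) = 4d if d = 2 or 3 mod 4.
Here d = -399, and d mod 4 = 1.
d = 1 mod 4 (O_K = Z[(1+sqrt(d))/2]), so disc(K) = d = -399

-399


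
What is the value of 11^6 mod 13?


p = 13 is prime and the exponent is (p-1)/2 = 6, so by Euler's criterion 11^6 = (11/13) = +1 or -1 mod 13.
Compute by square-and-multiply:
  6 = 4 + 2 (binary 110)
  Repeated squaring mod 13: 11^1 = 11, 11^2 = 4, 11^4 = 3
  11^6 = 11^4 * 11^2 = 3 * 4 mod 13
    3 * 4 = 12 = 12 mod 13
  11^6 = 12 mod 13
Result 12 = p - 1 = -1 mod 13: 11 is a quadratic non-residue mod 13. As a residue in [0, p-1] the value is 12.
11^6 mod 13 = 12

12


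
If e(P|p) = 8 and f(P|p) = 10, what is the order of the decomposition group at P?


|D_P| = e * f
= 8 * 10
= 80

80


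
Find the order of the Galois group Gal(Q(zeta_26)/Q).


|Gal(Q(zeta_26)/Q)| = phi(26)
= 12

12


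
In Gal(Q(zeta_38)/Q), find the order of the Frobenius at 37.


The Frobenius at p in Gal(Q(zeta_n)/Q) = (Z/nZ)* is the class of p, so its order is ord_38(37), the smallest k >= 1 with 37^k = 1 mod 38.
n = 38 = 2 * 19, phi(38) = 18; the order divides phi(n).
Divisors of 18: 1, 2, 3, 6, 9, 18
Repeated squaring mod 38: 37^1 = 37, 37^2 = 1, 37^4 = 1, 37^8 = 1, 37^16 = 1
Test divisors in increasing order:
  k=1: 37^1 = 37 mod 38
  k=2: 37^2 = 1 mod 38  <- first divisor giving 1
Order = 2

2


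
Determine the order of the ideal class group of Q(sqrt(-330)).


K = Q(sqrt(-330)). d mod 4 = 2, so D = disc(K) = 4d = -1320
h(K) equals the number of primitive reduced positive-definite forms (a, b, c) = a*x^2 + b*x*y + c*y^2 with b^2 - 4ac = D,
where reduced means |b| <= a <= c, with b >= 0 whenever |b| = a or a = c, and primitive means gcd(a, b, c) = 1.
Reduced forces 3a^2 <= |D| = 1320, so 1 <= a <= 20; b must have the parity of D, and c = (b^2 - D)/(4a) must be an integer >= a.
Enumerate a = 1..20, b in [-a, a]:
  a=1: (1, 0, 330)  [1]
  a=2: (2, 0, 165)  [1]
  a=3: (3, 0, 110)  [1]
  a=4: none
  a=5: (5, 0, 66)  [1]
  a=6: (6, 0, 55)  [1]
  a=7..9: none
  a=10: (10, 0, 33)  [1]
  a=11: (11, 0, 30)  [1]
  a=12..14: none
  a=15: (15, 0, 22)  [1]
  a=16..20: none
Total reduced forms: 1 + 1 + 1 + 1 + 1 + 1 + 1 + 1 = 8
h = 8

8


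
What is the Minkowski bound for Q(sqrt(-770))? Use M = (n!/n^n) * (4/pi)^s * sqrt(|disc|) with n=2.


d = -770, d mod 4 = 2, so disc(K) = 4d = -3080; |disc(K)| = 3080
Imaginary quadratic field, so n = 2, s = r2 = 1, r1 = 0
M = (n!/n^n) * (4/pi)^s * sqrt(|disc(K)|) = (2!/2^2) * (4/pi)^1 * sqrt(3080)
= 0.5 * 1.273240 * 55.497748
= 35.3310

35.3310


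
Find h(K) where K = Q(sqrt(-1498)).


K = Q(sqrt(-1498)). d mod 4 = 2, so D = disc(K) = 4d = -5992
h(K) equals the number of primitive reduced positive-definite forms (a, b, c) = a*x^2 + b*x*y + c*y^2 with b^2 - 4ac = D,
where reduced means |b| <= a <= c, with b >= 0 whenever |b| = a or a = c, and primitive means gcd(a, b, c) = 1.
Reduced forces 3a^2 <= |D| = 5992, so 1 <= a <= 44; b must have the parity of D, and c = (b^2 - D)/(4a) must be an integer >= a.
Enumerate a = 1..44, b in [-a, a]:
  a=1: (1, 0, 1498)  [1]
  a=2: (2, 0, 749)  [1]
  a=3..6: none
  a=7: (7, 0, 214)  [1]
  a=8..10: none
  a=11: (11, -6, 137), (11, 6, 137)  [2]
  a=12: none
  a=13: (13, -12, 118), (13, 12, 118)  [2]
  a=14: (14, 0, 107)  [1]
  a=15..16: none
  a=17: (17, -14, 91), (17, 14, 91)  [2]
  a=18..21: none
  a=22: (22, -16, 71), (22, 16, 71)  [2]
  a=23..25: none
  a=26: (26, -12, 59), (26, 12, 59)  [2]
  a=27..33: none
  a=34: (34, -20, 47), (34, 20, 47)  [2]
  a=35..44: none
Total reduced forms: 1 + 1 + 1 + 2 + 2 + 1 + 2 + 2 + 2 + 2 = 16
h = 16

16


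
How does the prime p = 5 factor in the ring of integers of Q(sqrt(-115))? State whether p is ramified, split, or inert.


K = Q(sqrt(-115)). Since d mod 4 = 1, disc(K) = -115.
Check p | disc: -115 mod 5 = 0.
p divides disc, so p ramifies: (p) = P^2 with e=2, f=1, g=1.
Therefore p is ramified.

ramified


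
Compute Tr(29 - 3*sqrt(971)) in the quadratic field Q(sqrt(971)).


Tr(a + b*sqrt(d)) = (a + b*sqrt(d)) + (a - b*sqrt(d)) = 2a
= 2 * (29)
= 58

58


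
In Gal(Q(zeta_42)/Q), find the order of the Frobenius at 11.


The Frobenius at p in Gal(Q(zeta_n)/Q) = (Z/nZ)* is the class of p, so its order is ord_42(11), the smallest k >= 1 with 11^k = 1 mod 42.
n = 42 = 2 * 3 * 7, phi(42) = 12; the order divides phi(n).
Divisors of 12: 1, 2, 3, 4, 6, 12
Repeated squaring mod 42: 11^1 = 11, 11^2 = 37, 11^4 = 25, 11^8 = 37
Test divisors in increasing order:
  k=1: 11^1 = 11 mod 42
  k=2: 11^2 = 37 mod 42
  k=3: 11^3 = 37 * 11 = 29 mod 42
  k=4: 11^4 = 25 mod 42
  k=6: 11^6 = 25 * 37 = 1 mod 42  <- first divisor giving 1
Order = 6

6


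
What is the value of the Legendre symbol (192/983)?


p = 983 is prime, so compute (192/983) with the reciprocity algorithm (Jacobi-symbol steps: pull out 2s via (2/n), flip via reciprocity, reduce):
  pull out 2: (2/983) = +1  (since 983 mod 8 = 7)
  pull out 2: (2/983) = +1  (since 983 mod 8 = 7)
  pull out 2: (2/983) = +1  (since 983 mod 8 = 7)
  pull out 2: (2/983) = +1  (since 983 mod 8 = 7)
  pull out 2: (2/983) = +1  (since 983 mod 8 = 7)
  pull out 2: (2/983) = +1  (since 983 mod 8 = 7)
  reciprocity: (3/983) -> -(983/3)
  reduce: (2/3)
  pull out 2: (2/3) = -1  (since 3 mod 8 = 3)
  (1/3) = 1
Product of signs = 1
(192/983) = 1

1


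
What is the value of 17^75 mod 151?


p = 151 is prime and the exponent is (p-1)/2 = 75, so by Euler's criterion 17^75 = (17/151) = +1 or -1 mod 151.
Compute by square-and-multiply:
  75 = 64 + 8 + 2 + 1 (binary 1001011)
  Repeated squaring mod 151: 17^1 = 17, 17^2 = 138, 17^4 = 18, 17^8 = 22, 17^16 = 31, 17^32 = 55, 17^64 = 5
  17^75 = 17^64 * 17^8 * 17^2 * 17^1 = 5 * 22 * 138 * 17 mod 151
    5 * 22 = 110 = 110 mod 151
    110 * 138 = 15180 = 80 mod 151
    80 * 17 = 1360 = 1 mod 151
  17^75 = 1 mod 151
Result 1: 17 is a quadratic residue mod 151.
17^75 mod 151 = 1

1


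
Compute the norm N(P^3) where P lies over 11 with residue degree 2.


N(P^a) = p^(a*f)
= 11^(3*2)
= 11^6
= 1771561

1771561


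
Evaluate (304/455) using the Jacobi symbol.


Compute (304/455) via quadratic reciprocity:
  pull out 2: (2/455) = +1  (since 455 mod 8 = 7)
  pull out 2: (2/455) = +1  (since 455 mod 8 = 7)
  pull out 2: (2/455) = +1  (since 455 mod 8 = 7)
  pull out 2: (2/455) = +1  (since 455 mod 8 = 7)
  reciprocity: (19/455) -> -(455/19)
  reduce: (18/19)
  pull out 2: (2/19) = -1  (since 19 mod 8 = 3)
  reciprocity: (9/19) -> +(19/9)
  reduce: (1/9)
  (1/9) = 1
Product of signs = 1

1


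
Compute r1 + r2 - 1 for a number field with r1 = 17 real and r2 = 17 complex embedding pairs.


By Dirichlet's unit theorem:
rank = r1 + r2 - 1
= 17 + 17 - 1
= 33

33


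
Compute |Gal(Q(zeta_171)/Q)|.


|Gal(Q(zeta_171)/Q)| = phi(171)
= 108

108


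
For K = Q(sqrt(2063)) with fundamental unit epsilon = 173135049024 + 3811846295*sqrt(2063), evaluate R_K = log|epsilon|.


epsilon = 173135049024 + 3811846295*sqrt(2063)
= 3.4627e+11
R = ln(3.4627e+11)
= 26.5705

26.5705


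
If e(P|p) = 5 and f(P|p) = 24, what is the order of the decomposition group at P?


|D_P| = e * f
= 5 * 24
= 120

120


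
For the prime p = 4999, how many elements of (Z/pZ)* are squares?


For prime p, the number of non-zero quadratic residues is (p-1)/2.
= (4999-1)/2
= 2499

2499


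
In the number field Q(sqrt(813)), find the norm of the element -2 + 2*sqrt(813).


N(a + b*sqrt(d)) = a^2 - d*b^2
= (-2)^2 - (813)*(2)^2
= 4 - 3252
= -3248

-3248


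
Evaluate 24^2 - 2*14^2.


x^2 - d*y^2
= 24^2 - 2*14^2
= 576 - 392
= 184

184


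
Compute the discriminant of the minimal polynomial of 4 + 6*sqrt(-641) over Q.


The element 4 + 6*sqrt(-641) has minimal polynomial:
x^2 - 8*x + 23092
Discriminant = (-8)^2 - 4*(23092)
= 64 - 92368
= -92304

-92304


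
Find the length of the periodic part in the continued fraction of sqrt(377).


Run the CF algorithm for sqrt(377).
a_0 = floor(sqrt(377)) = 19; set m_0=0, q_0=1.
Recurrence: m' = q*a - m,  q' = (d - m'^2)/q,  a' = floor((a_0 + m')/q').
  step 1: m=19, q=16, a=2
  step 2: m=13, q=13, a=2
  step 3: m=13, q=16, a=2
  step 4: m=19, q=1, a=38
a_4 = 2*a_0 = 38, so the period closes here.
sqrt(377) = [19; 2, 2, 2, 38]
Period length = 4

4


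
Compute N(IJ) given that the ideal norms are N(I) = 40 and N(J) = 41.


N(IJ) = N(I) * N(J)
= 40 * 41
= 1640

1640


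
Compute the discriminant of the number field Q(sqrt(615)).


For K = Q(sqrt(d)) with d squarefree: disc(K) = d if d = 1 mod 4, and disc(K) = 4d if d = 2 or 3 mod 4.
Here d = 615, and d mod 4 = 3.
d = 3 mod 4, not 1 (O_K = Z[sqrt(d)]), so disc(K) = 4d = 4 * (615) = 2460

2460


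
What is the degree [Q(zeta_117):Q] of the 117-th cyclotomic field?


The degree equals Euler's totient phi(117).
117 = 3^2 * 13
phi(117) = 72

72


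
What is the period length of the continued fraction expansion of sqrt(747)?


Run the CF algorithm for sqrt(747).
a_0 = floor(sqrt(747)) = 27; set m_0=0, q_0=1.
Recurrence: m' = q*a - m,  q' = (d - m'^2)/q,  a' = floor((a_0 + m')/q').
  step 1: m=27, q=18, a=3
  step 2: m=27, q=1, a=54
a_2 = 2*a_0 = 54, so the period closes here.
sqrt(747) = [27; 3, 54]
Period length = 2

2


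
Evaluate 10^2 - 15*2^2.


x^2 - d*y^2
= 10^2 - 15*2^2
= 100 - 60
= 40

40


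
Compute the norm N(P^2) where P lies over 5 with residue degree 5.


N(P^a) = p^(a*f)
= 5^(2*5)
= 5^10
= 9765625

9765625


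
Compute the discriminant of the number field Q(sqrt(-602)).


For K = Q(sqrt(d)) with d squarefree: disc(K) = d if d = 1 mod 4, and disc(K) = 4d if d = 2 or 3 mod 4.
Here d = -602, and d mod 4 = 2.
d = 2 mod 4, not 1 (O_K = Z[sqrt(d)]), so disc(K) = 4d = 4 * (-602) = -2408

-2408


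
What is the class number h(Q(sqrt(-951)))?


K = Q(sqrt(-951)). d mod 4 = 1, so D = disc(K) = d = -951
h(K) equals the number of primitive reduced positive-definite forms (a, b, c) = a*x^2 + b*x*y + c*y^2 with b^2 - 4ac = D,
where reduced means |b| <= a <= c, with b >= 0 whenever |b| = a or a = c, and primitive means gcd(a, b, c) = 1.
Reduced forces 3a^2 <= |D| = 951, so 1 <= a <= 17; b must have the parity of D, and c = (b^2 - D)/(4a) must be an integer >= a.
Enumerate a = 1..17, b in [-a, a]:
  a=1: (1, 1, 238)  [1]
  a=2: (2, -1, 119), (2, 1, 119)  [2]
  a=3: (3, 3, 80)  [1]
  a=4: (4, -3, 60), (4, 3, 60)  [2]
  a=5: (5, -3, 48), (5, 3, 48)  [2]
  a=6: (6, -3, 40), (6, 3, 40)  [2]
  a=7: (7, -1, 34), (7, 1, 34)  [2]
  a=8: (8, -3, 30), (8, 3, 30)  [2]
  a=9: none
  a=10: (10, -7, 25), (10, -3, 24), (10, 3, 24), (10, 7, 25)  [4]
  a=11: none
  a=12: (12, -3, 20), (12, 3, 20)  [2]
  a=13: none
  a=14: (14, -13, 20), (14, -1, 17), (14, 1, 17), (14, 13, 20)  [4]
  a=15: (15, -3, 16), (15, 3, 16)  [2]
  a=16..17: none
Total reduced forms: 1 + 2 + 1 + 2 + 2 + 2 + 2 + 2 + 4 + 2 + 4 + 2 = 26
h = 26

26


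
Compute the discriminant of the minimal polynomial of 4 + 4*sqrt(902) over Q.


The element 4 + 4*sqrt(902) has minimal polynomial:
x^2 - 8*x - 14416
Discriminant = (-8)^2 - 4*(-14416)
= 64 + 57664
= 57728

57728


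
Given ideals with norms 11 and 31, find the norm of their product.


N(IJ) = N(I) * N(J)
= 11 * 31
= 341

341


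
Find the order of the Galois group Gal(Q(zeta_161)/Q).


|Gal(Q(zeta_161)/Q)| = phi(161)
= 132

132


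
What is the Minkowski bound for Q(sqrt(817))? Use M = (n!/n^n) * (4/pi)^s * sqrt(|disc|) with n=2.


d = 817, d mod 4 = 1, so disc(K) = d = 817; |disc(K)| = 817
Real quadratic field, so n = 2, s = r2 = 0, r1 = 2
M = (n!/n^n) * (4/pi)^s * sqrt(|disc(K)|) = (2!/2^2) * (4/pi)^0 * sqrt(817)
= 0.5 * 1.000000 * 28.583212
= 14.2916

14.2916


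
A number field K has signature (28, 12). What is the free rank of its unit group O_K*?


By Dirichlet's unit theorem:
rank = r1 + r2 - 1
= 28 + 12 - 1
= 39

39


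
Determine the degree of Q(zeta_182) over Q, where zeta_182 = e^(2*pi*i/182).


The degree equals Euler's totient phi(182).
182 = 2 * 7 * 13
phi(182) = 72

72


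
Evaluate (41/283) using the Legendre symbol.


p = 283 is prime, so compute (41/283) with the reciprocity algorithm (Jacobi-symbol steps: pull out 2s via (2/n), flip via reciprocity, reduce):
  reciprocity: (41/283) -> +(283/41)
  reduce: (37/41)
  reciprocity: (37/41) -> +(41/37)
  reduce: (4/37)
  pull out 2: (2/37) = -1  (since 37 mod 8 = 5)
  pull out 2: (2/37) = -1  (since 37 mod 8 = 5)
  (1/37) = 1
Product of signs = 1
(41/283) = 1

1


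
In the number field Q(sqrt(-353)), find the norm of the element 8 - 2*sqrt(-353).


N(a + b*sqrt(d)) = a^2 - d*b^2
= (8)^2 - (-353)*(-2)^2
= 64 + 1412
= 1476

1476


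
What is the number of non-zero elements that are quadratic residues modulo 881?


For prime p, the number of non-zero quadratic residues is (p-1)/2.
= (881-1)/2
= 440

440


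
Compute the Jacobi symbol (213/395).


Compute (213/395) via quadratic reciprocity:
  reciprocity: (213/395) -> +(395/213)
  reduce: (182/213)
  pull out 2: (2/213) = -1  (since 213 mod 8 = 5)
  reciprocity: (91/213) -> +(213/91)
  reduce: (31/91)
  reciprocity: (31/91) -> -(91/31)
  reduce: (29/31)
  reciprocity: (29/31) -> +(31/29)
  reduce: (2/29)
  pull out 2: (2/29) = -1  (since 29 mod 8 = 5)
  (1/29) = 1
Product of signs = -1

-1


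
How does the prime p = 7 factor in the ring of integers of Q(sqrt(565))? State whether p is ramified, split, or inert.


K = Q(sqrt(565)). Since d mod 4 = 1, disc(K) = 565.
Check p | disc: 565 mod 7 = 5.
p does not divide disc. Compute Legendre symbol (d/p):
5^((7-1)/2) mod 7 = -1
(d/p) = -1, so p is inert: (p) stays prime with e=1, f=2, g=1.
Therefore p is inert.

inert


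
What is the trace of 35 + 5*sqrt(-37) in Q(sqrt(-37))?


Tr(a + b*sqrt(d)) = (a + b*sqrt(d)) + (a - b*sqrt(d)) = 2a
= 2 * (35)
= 70

70


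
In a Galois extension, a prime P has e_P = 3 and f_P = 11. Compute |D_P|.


|D_P| = e * f
= 3 * 11
= 33

33


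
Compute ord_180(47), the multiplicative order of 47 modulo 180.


We want ord_180(47), the smallest k >= 1 with 47^k = 1 mod 180.
n = 180 = 2^2 * 3^2 * 5, phi(180) = 48; the order divides phi(n).
Divisors of 48: 1, 2, 3, 4, 6, 8, 12, 16, 24, 48
Repeated squaring mod 180: 47^1 = 47, 47^2 = 49, 47^4 = 61, 47^8 = 121, 47^16 = 61, 47^32 = 121
Test divisors in increasing order:
  k=1: 47^1 = 47 mod 180
  k=2: 47^2 = 49 mod 180
  k=3: 47^3 = 49 * 47 = 143 mod 180
  k=4: 47^4 = 61 mod 180
  k=6: 47^6 = 61 * 49 = 109 mod 180
  k=8: 47^8 = 121 mod 180
  k=12: 47^12 = 121 * 61 = 1 mod 180  <- first divisor giving 1
Order = 12

12


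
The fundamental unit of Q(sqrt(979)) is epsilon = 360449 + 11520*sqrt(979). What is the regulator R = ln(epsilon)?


epsilon = 360449 + 11520*sqrt(979)
= 720898.0000
R = ln(720898.0000)
= 13.4883

13.4883


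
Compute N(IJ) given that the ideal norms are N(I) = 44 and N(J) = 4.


N(IJ) = N(I) * N(J)
= 44 * 4
= 176

176


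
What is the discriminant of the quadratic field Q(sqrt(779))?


For K = Q(sqrt(d)) with d squarefree: disc(K) = d if d = 1 mod 4, and disc(K) = 4d if d = 2 or 3 mod 4.
Here d = 779, and d mod 4 = 3.
d = 3 mod 4, not 1 (O_K = Z[sqrt(d)]), so disc(K) = 4d = 4 * (779) = 3116

3116


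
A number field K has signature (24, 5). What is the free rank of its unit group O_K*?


By Dirichlet's unit theorem:
rank = r1 + r2 - 1
= 24 + 5 - 1
= 28

28


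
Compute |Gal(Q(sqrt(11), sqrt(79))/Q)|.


The 2 square roots of distinct primes are multiplicatively independent over Q,
so [K:Q] = 2^2 and Gal(K/Q) is isomorphic to (Z/2Z)^2.
|Gal| = 2^2 = 4

4


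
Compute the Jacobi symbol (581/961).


Compute (581/961) via quadratic reciprocity:
  reciprocity: (581/961) -> +(961/581)
  reduce: (380/581)
  pull out 2: (2/581) = -1  (since 581 mod 8 = 5)
  pull out 2: (2/581) = -1  (since 581 mod 8 = 5)
  reciprocity: (95/581) -> +(581/95)
  reduce: (11/95)
  reciprocity: (11/95) -> -(95/11)
  reduce: (7/11)
  reciprocity: (7/11) -> -(11/7)
  reduce: (4/7)
  pull out 2: (2/7) = +1  (since 7 mod 8 = 7)
  pull out 2: (2/7) = +1  (since 7 mod 8 = 7)
  (1/7) = 1
Product of signs = 1

1


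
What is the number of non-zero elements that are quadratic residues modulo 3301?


For prime p, the number of non-zero quadratic residues is (p-1)/2.
= (3301-1)/2
= 1650

1650


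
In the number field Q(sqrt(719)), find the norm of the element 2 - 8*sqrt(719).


N(a + b*sqrt(d)) = a^2 - d*b^2
= (2)^2 - (719)*(-8)^2
= 4 - 46016
= -46012

-46012


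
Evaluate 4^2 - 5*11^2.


x^2 - d*y^2
= 4^2 - 5*11^2
= 16 - 605
= -589

-589


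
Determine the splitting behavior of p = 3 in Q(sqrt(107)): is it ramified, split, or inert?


K = Q(sqrt(107)). Since d mod 4 = 3, disc(K) = 428.
Check p | disc: 428 mod 3 = 2.
p does not divide disc. Compute Legendre symbol (d/p):
2^((3-1)/2) mod 3 = -1
(d/p) = -1, so p is inert: (p) stays prime with e=1, f=2, g=1.
Therefore p is inert.

inert


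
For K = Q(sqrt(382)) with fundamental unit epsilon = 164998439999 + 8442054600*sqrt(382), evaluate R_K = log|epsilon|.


epsilon = 164998439999 + 8442054600*sqrt(382)
= 3.3000e+11
R = ln(3.3000e+11)
= 26.5223

26.5223


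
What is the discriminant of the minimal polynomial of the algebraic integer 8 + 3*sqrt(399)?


The element 8 + 3*sqrt(399) has minimal polynomial:
x^2 - 16*x - 3527
Discriminant = (-16)^2 - 4*(-3527)
= 256 + 14108
= 14364

14364


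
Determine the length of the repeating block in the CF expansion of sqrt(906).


Run the CF algorithm for sqrt(906).
a_0 = floor(sqrt(906)) = 30; set m_0=0, q_0=1.
Recurrence: m' = q*a - m,  q' = (d - m'^2)/q,  a' = floor((a_0 + m')/q').
  step 1: m=30, q=6, a=10
  step 2: m=30, q=1, a=60
a_2 = 2*a_0 = 60, so the period closes here.
sqrt(906) = [30; 10, 60]
Period length = 2

2


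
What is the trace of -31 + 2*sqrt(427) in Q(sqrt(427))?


Tr(a + b*sqrt(d)) = (a + b*sqrt(d)) + (a - b*sqrt(d)) = 2a
= 2 * (-31)
= -62

-62


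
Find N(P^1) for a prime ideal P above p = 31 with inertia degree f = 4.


N(P^a) = p^(a*f)
= 31^(1*4)
= 31^4
= 923521

923521


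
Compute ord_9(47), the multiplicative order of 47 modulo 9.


We want ord_9(47), the smallest k >= 1 with 47^k = 1 mod 9.
n = 9 = 3^2, phi(9) = 6; the order divides phi(n).
Divisors of 6: 1, 2, 3, 6
Repeated squaring mod 9: 47^1 = 2, 47^2 = 4, 47^4 = 7
Test divisors in increasing order:
  k=1: 47^1 = 2 mod 9
  k=2: 47^2 = 4 mod 9
  k=3: 47^3 = 4 * 2 = 8 mod 9
  k=6: 47^6 = 7 * 4 = 1 mod 9  <- first divisor giving 1
Order = 6

6


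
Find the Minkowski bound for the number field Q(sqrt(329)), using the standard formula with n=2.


d = 329, d mod 4 = 1, so disc(K) = d = 329; |disc(K)| = 329
Real quadratic field, so n = 2, s = r2 = 0, r1 = 2
M = (n!/n^n) * (4/pi)^s * sqrt(|disc(K)|) = (2!/2^2) * (4/pi)^0 * sqrt(329)
= 0.5 * 1.000000 * 18.138357
= 9.0692

9.0692


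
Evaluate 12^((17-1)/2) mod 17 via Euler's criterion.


p = 17 is prime and the exponent is (p-1)/2 = 8, so by Euler's criterion 12^8 = (12/17) = +1 or -1 mod 17.
Compute by square-and-multiply:
  8 = 8 (binary 1000)
  Repeated squaring mod 17: 12^1 = 12, 12^2 = 8, 12^4 = 13, 12^8 = 16
  12^8 = 16 mod 17
Result 16 = p - 1 = -1 mod 17: 12 is a quadratic non-residue mod 17. As a residue in [0, p-1] the value is 16.
12^8 mod 17 = 16

16


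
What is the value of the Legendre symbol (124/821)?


p = 821 is prime, so compute (124/821) with the reciprocity algorithm (Jacobi-symbol steps: pull out 2s via (2/n), flip via reciprocity, reduce):
  pull out 2: (2/821) = -1  (since 821 mod 8 = 5)
  pull out 2: (2/821) = -1  (since 821 mod 8 = 5)
  reciprocity: (31/821) -> +(821/31)
  reduce: (15/31)
  reciprocity: (15/31) -> -(31/15)
  reduce: (1/15)
  (1/15) = 1
Product of signs = -1
(124/821) = -1

-1


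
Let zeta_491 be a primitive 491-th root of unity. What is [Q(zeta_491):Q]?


The degree equals Euler's totient phi(491).
491 = 491
phi(491) = 490

490


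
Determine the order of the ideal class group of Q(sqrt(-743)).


K = Q(sqrt(-743)). d mod 4 = 1, so D = disc(K) = d = -743
h(K) equals the number of primitive reduced positive-definite forms (a, b, c) = a*x^2 + b*x*y + c*y^2 with b^2 - 4ac = D,
where reduced means |b| <= a <= c, with b >= 0 whenever |b| = a or a = c, and primitive means gcd(a, b, c) = 1.
Reduced forces 3a^2 <= |D| = 743, so 1 <= a <= 15; b must have the parity of D, and c = (b^2 - D)/(4a) must be an integer >= a.
Enumerate a = 1..15, b in [-a, a]:
  a=1: (1, 1, 186)  [1]
  a=2: (2, -1, 93), (2, 1, 93)  [2]
  a=3: (3, -1, 62), (3, 1, 62)  [2]
  a=4: (4, -3, 47), (4, 3, 47)  [2]
  a=5: none
  a=6: (6, -5, 32), (6, -1, 31), (6, 1, 31), (6, 5, 32)  [4]
  a=7: none
  a=8: (8, -5, 24), (8, 5, 24)  [2]
  a=9: (9, -7, 22), (9, 7, 22)  [2]
  a=10: none
  a=11: (11, -7, 18), (11, 7, 18)  [2]
  a=12: (12, -11, 18), (12, -5, 16), (12, 5, 16), (12, 11, 18)  [4]
  a=13..15: none
Total reduced forms: 1 + 2 + 2 + 2 + 4 + 2 + 2 + 2 + 4 = 21
h = 21

21


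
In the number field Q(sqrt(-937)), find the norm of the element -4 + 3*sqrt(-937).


N(a + b*sqrt(d)) = a^2 - d*b^2
= (-4)^2 - (-937)*(3)^2
= 16 + 8433
= 8449

8449


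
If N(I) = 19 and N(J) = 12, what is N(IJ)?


N(IJ) = N(I) * N(J)
= 19 * 12
= 228

228


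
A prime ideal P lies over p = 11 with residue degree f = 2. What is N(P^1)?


N(P^a) = p^(a*f)
= 11^(1*2)
= 11^2
= 121

121


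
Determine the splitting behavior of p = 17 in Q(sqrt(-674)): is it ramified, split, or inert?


K = Q(sqrt(-674)). Since d mod 4 = 2, disc(K) = -2696.
Check p | disc: -2696 mod 17 = 7.
p does not divide disc. Compute Legendre symbol (d/p):
6^((17-1)/2) mod 17 = -1
(d/p) = -1, so p is inert: (p) stays prime with e=1, f=2, g=1.
Therefore p is inert.

inert


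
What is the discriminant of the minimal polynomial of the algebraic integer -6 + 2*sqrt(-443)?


The element -6 + 2*sqrt(-443) has minimal polynomial:
x^2 + 12*x + 1808
Discriminant = (12)^2 - 4*(1808)
= 144 - 7232
= -7088

-7088


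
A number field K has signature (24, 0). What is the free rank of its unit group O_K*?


By Dirichlet's unit theorem:
rank = r1 + r2 - 1
= 24 + 0 - 1
= 23

23


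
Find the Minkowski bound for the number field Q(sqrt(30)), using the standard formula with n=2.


d = 30, d mod 4 = 2, so disc(K) = 4d = 120; |disc(K)| = 120
Real quadratic field, so n = 2, s = r2 = 0, r1 = 2
M = (n!/n^n) * (4/pi)^s * sqrt(|disc(K)|) = (2!/2^2) * (4/pi)^0 * sqrt(120)
= 0.5 * 1.000000 * 10.954451
= 5.4772

5.4772


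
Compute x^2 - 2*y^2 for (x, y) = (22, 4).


x^2 - d*y^2
= 22^2 - 2*4^2
= 484 - 32
= 452

452


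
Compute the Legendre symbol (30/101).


p = 101 is prime, so compute (30/101) with the reciprocity algorithm (Jacobi-symbol steps: pull out 2s via (2/n), flip via reciprocity, reduce):
  pull out 2: (2/101) = -1  (since 101 mod 8 = 5)
  reciprocity: (15/101) -> +(101/15)
  reduce: (11/15)
  reciprocity: (11/15) -> -(15/11)
  reduce: (4/11)
  pull out 2: (2/11) = -1  (since 11 mod 8 = 3)
  pull out 2: (2/11) = -1  (since 11 mod 8 = 3)
  (1/11) = 1
Product of signs = 1
(30/101) = 1

1


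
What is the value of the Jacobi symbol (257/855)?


Compute (257/855) via quadratic reciprocity:
  reciprocity: (257/855) -> +(855/257)
  reduce: (84/257)
  pull out 2: (2/257) = +1  (since 257 mod 8 = 1)
  pull out 2: (2/257) = +1  (since 257 mod 8 = 1)
  reciprocity: (21/257) -> +(257/21)
  reduce: (5/21)
  reciprocity: (5/21) -> +(21/5)
  reduce: (1/5)
  (1/5) = 1
Product of signs = 1

1


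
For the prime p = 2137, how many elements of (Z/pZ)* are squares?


For prime p, the number of non-zero quadratic residues is (p-1)/2.
= (2137-1)/2
= 1068

1068


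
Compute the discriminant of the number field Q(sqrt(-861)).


For K = Q(sqrt(d)) with d squarefree: disc(K) = d if d = 1 mod 4, and disc(K) = 4d if d = 2 or 3 mod 4.
Here d = -861, and d mod 4 = 3.
d = 3 mod 4, not 1 (O_K = Z[sqrt(d)]), so disc(K) = 4d = 4 * (-861) = -3444

-3444


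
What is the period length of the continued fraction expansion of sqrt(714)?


Run the CF algorithm for sqrt(714).
a_0 = floor(sqrt(714)) = 26; set m_0=0, q_0=1.
Recurrence: m' = q*a - m,  q' = (d - m'^2)/q,  a' = floor((a_0 + m')/q').
  step 1: m=26, q=38, a=1
  step 2: m=12, q=15, a=2
  step 3: m=18, q=26, a=1
  step 4: m=8, q=25, a=1
  step 5: m=17, q=17, a=2
  step 6: m=17, q=25, a=1
  step 7: m=8, q=26, a=1
  step 8: m=18, q=15, a=2
  step 9: m=12, q=38, a=1
  step 10: m=26, q=1, a=52
a_10 = 2*a_0 = 52, so the period closes here.
sqrt(714) = [26; 1, 2, 1, 1, 2, 1, 1, 2, 1, 52]
Period length = 10

10


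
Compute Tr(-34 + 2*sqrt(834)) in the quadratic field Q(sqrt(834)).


Tr(a + b*sqrt(d)) = (a + b*sqrt(d)) + (a - b*sqrt(d)) = 2a
= 2 * (-34)
= -68

-68


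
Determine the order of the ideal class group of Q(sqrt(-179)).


K = Q(sqrt(-179)). d mod 4 = 1, so D = disc(K) = d = -179
h(K) equals the number of primitive reduced positive-definite forms (a, b, c) = a*x^2 + b*x*y + c*y^2 with b^2 - 4ac = D,
where reduced means |b| <= a <= c, with b >= 0 whenever |b| = a or a = c, and primitive means gcd(a, b, c) = 1.
Reduced forces 3a^2 <= |D| = 179, so 1 <= a <= 7; b must have the parity of D, and c = (b^2 - D)/(4a) must be an integer >= a.
Enumerate a = 1..7, b in [-a, a]:
  a=1: (1, 1, 45)  [1]
  a=2: none
  a=3: (3, -1, 15), (3, 1, 15)  [2]
  a=4: none
  a=5: (5, -1, 9), (5, 1, 9)  [2]
  a=6..7: none
Total reduced forms: 1 + 2 + 2 = 5
h = 5

5


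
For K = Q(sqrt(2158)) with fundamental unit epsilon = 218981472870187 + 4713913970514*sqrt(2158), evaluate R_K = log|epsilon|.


epsilon = 218981472870187 + 4713913970514*sqrt(2158)
= 4.3796e+14
R = ln(4.3796e+14)
= 33.7132

33.7132


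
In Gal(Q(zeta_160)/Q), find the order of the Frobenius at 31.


The Frobenius at p in Gal(Q(zeta_n)/Q) = (Z/nZ)* is the class of p, so its order is ord_160(31), the smallest k >= 1 with 31^k = 1 mod 160.
n = 160 = 2^5 * 5, phi(160) = 64; the order divides phi(n).
Divisors of 64: 1, 2, 4, 8, 16, 32, 64
Repeated squaring mod 160: 31^1 = 31, 31^2 = 1, 31^4 = 1, 31^8 = 1, 31^16 = 1, 31^32 = 1, 31^64 = 1
Test divisors in increasing order:
  k=1: 31^1 = 31 mod 160
  k=2: 31^2 = 1 mod 160  <- first divisor giving 1
Order = 2

2


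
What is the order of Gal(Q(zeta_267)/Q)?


|Gal(Q(zeta_267)/Q)| = phi(267)
= 176

176


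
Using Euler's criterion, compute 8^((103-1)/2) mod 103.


p = 103 is prime and the exponent is (p-1)/2 = 51, so by Euler's criterion 8^51 = (8/103) = +1 or -1 mod 103.
Compute by square-and-multiply:
  51 = 32 + 16 + 2 + 1 (binary 110011)
  Repeated squaring mod 103: 8^1 = 8, 8^2 = 64, 8^4 = 79, 8^8 = 61, 8^16 = 13, 8^32 = 66
  8^51 = 8^32 * 8^16 * 8^2 * 8^1 = 66 * 13 * 64 * 8 mod 103
    66 * 13 = 858 = 34 mod 103
    34 * 64 = 2176 = 13 mod 103
    13 * 8 = 104 = 1 mod 103
  8^51 = 1 mod 103
Result 1: 8 is a quadratic residue mod 103.
8^51 mod 103 = 1

1


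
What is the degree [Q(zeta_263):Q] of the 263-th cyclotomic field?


The degree equals Euler's totient phi(263).
263 = 263
phi(263) = 262

262


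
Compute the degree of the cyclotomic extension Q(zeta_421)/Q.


The degree equals Euler's totient phi(421).
421 = 421
phi(421) = 420

420


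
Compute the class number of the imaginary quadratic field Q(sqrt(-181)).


K = Q(sqrt(-181)). d mod 4 = 3, so D = disc(K) = 4d = -724
h(K) equals the number of primitive reduced positive-definite forms (a, b, c) = a*x^2 + b*x*y + c*y^2 with b^2 - 4ac = D,
where reduced means |b| <= a <= c, with b >= 0 whenever |b| = a or a = c, and primitive means gcd(a, b, c) = 1.
Reduced forces 3a^2 <= |D| = 724, so 1 <= a <= 15; b must have the parity of D, and c = (b^2 - D)/(4a) must be an integer >= a.
Enumerate a = 1..15, b in [-a, a]:
  a=1: (1, 0, 181)  [1]
  a=2: (2, 2, 91)  [1]
  a=3..4: none
  a=5: (5, -4, 37), (5, 4, 37)  [2]
  a=6: none
  a=7: (7, -2, 26), (7, 2, 26)  [2]
  a=8..9: none
  a=10: (10, -6, 19), (10, 6, 19)  [2]
  a=11..12: none
  a=13: (13, -2, 14), (13, 2, 14)  [2]
  a=14..15: none
Total reduced forms: 1 + 1 + 2 + 2 + 2 + 2 = 10
h = 10

10


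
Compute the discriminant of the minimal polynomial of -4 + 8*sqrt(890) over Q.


The element -4 + 8*sqrt(890) has minimal polynomial:
x^2 + 8*x - 56944
Discriminant = (8)^2 - 4*(-56944)
= 64 + 227776
= 227840

227840


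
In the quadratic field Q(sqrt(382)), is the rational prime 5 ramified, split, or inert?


K = Q(sqrt(382)). Since d mod 4 = 2, disc(K) = 1528.
Check p | disc: 1528 mod 5 = 3.
p does not divide disc. Compute Legendre symbol (d/p):
2^((5-1)/2) mod 5 = -1
(d/p) = -1, so p is inert: (p) stays prime with e=1, f=2, g=1.
Therefore p is inert.

inert


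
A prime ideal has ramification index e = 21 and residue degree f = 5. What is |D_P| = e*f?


|D_P| = e * f
= 21 * 5
= 105

105


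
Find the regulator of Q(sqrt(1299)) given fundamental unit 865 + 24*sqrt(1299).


epsilon = 865 + 24*sqrt(1299)
= 1729.9994
R = ln(1729.9994)
= 7.4559

7.4559


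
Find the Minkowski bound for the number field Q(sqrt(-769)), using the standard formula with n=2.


d = -769, d mod 4 = 3, so disc(K) = 4d = -3076; |disc(K)| = 3076
Imaginary quadratic field, so n = 2, s = r2 = 1, r1 = 0
M = (n!/n^n) * (4/pi)^s * sqrt(|disc(K)|) = (2!/2^2) * (4/pi)^1 * sqrt(3076)
= 0.5 * 1.273240 * 55.461698
= 35.3080

35.3080


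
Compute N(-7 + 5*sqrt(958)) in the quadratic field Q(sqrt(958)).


N(a + b*sqrt(d)) = a^2 - d*b^2
= (-7)^2 - (958)*(5)^2
= 49 - 23950
= -23901

-23901


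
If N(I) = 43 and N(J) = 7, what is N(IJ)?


N(IJ) = N(I) * N(J)
= 43 * 7
= 301

301


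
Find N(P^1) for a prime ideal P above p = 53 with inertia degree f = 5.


N(P^a) = p^(a*f)
= 53^(1*5)
= 53^5
= 418195493

418195493


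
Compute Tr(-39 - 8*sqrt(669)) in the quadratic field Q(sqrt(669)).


Tr(a + b*sqrt(d)) = (a + b*sqrt(d)) + (a - b*sqrt(d)) = 2a
= 2 * (-39)
= -78

-78


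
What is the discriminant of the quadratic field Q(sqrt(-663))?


For K = Q(sqrt(d)) with d squarefree: disc(K) = d if d = 1 mod 4, and disc(K) = 4d if d = 2 or 3 mod 4.
Here d = -663, and d mod 4 = 1.
d = 1 mod 4 (O_K = Z[(1+sqrt(d))/2]), so disc(K) = d = -663

-663
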